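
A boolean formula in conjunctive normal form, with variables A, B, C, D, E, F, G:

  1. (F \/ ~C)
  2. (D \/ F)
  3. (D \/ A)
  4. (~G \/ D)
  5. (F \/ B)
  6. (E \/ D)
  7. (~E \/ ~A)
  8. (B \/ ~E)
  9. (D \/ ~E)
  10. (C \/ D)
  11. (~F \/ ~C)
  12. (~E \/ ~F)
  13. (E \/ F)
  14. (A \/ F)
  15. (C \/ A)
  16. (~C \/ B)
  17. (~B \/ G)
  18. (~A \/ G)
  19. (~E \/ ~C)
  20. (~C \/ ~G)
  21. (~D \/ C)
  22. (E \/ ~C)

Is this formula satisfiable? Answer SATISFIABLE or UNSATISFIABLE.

UNSATISFIABLE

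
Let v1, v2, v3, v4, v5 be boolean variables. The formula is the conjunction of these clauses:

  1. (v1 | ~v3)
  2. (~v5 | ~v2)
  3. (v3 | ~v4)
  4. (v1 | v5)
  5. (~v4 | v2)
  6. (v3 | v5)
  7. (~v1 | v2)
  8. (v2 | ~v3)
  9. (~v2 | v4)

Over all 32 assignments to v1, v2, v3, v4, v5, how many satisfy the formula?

The models are:
  v1=0 v2=0 v3=0 v4=0 v5=1
  v1=1 v2=1 v3=1 v4=1 v5=0
That's 2 in total.

2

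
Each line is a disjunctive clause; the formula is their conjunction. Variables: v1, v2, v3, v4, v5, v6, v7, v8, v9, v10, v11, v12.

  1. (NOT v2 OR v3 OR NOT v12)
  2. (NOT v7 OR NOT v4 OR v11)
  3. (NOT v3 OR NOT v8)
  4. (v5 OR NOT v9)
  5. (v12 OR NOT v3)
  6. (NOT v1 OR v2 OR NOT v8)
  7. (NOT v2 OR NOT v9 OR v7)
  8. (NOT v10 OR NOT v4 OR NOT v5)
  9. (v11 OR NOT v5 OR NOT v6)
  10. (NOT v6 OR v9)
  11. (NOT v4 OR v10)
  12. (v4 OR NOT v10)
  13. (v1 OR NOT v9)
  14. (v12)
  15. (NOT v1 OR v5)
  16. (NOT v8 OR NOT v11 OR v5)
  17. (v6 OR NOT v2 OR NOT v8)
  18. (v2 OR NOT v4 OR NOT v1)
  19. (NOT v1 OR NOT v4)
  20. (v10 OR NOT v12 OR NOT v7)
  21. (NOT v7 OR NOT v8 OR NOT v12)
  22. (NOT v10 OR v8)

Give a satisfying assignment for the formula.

v1 = F, v2 = F, v3 = F, v4 = F, v5 = F, v6 = F, v7 = F, v8 = F, v9 = F, v10 = F, v11 = T, v12 = T

Unit propagation: (v12) forces v12 = True.
Set v1 = False and propagate.
  then v9 is forced to False.
  then v6 is forced to False.
Try v2 = False.
Try v3 = False.
For the remaining variables, v4 = False, v5 = False, v7 = False, v8 = False, v10 = False, v11 = True works.
Check each clause:
  1. (NOT v12 OR NOT v2 OR v3) — NOT v2 is true.
  2. (v11 OR NOT v7 OR NOT v4) — NOT v7 is true.
  3. (NOT v3 OR NOT v8) — NOT v8 is true.
  4. (v5 OR NOT v9) — NOT v9 is true.
  5. (NOT v3 OR v12) — v12 is true.
  6. (v2 OR NOT v1 OR NOT v8) — NOT v8 is true.
  7. (v7 OR NOT v9 OR NOT v2) — NOT v9 is true.
  8. (NOT v5 OR NOT v4 OR NOT v10) — NOT v5 is true.
  9. (v11 OR NOT v6 OR NOT v5) — NOT v6 is true.
  10. (NOT v6 OR v9) — NOT v6 is true.
  11. (NOT v4 OR v10) — NOT v4 is true.
  12. (v4 OR NOT v10) — NOT v10 is true.
  13. (v1 OR NOT v9) — NOT v9 is true.
  14. (v12) — v12 is true.
  15. (v5 OR NOT v1) — NOT v1 is true.
  16. (v5 OR NOT v11 OR NOT v8) — NOT v8 is true.
  17. (NOT v2 OR v6 OR NOT v8) — NOT v8 is true.
  18. (v2 OR NOT v1 OR NOT v4) — NOT v4 is true.
  19. (NOT v1 OR NOT v4) — NOT v4 is true.
  20. (NOT v7 OR v10 OR NOT v12) — NOT v7 is true.
  21. (NOT v8 OR NOT v7 OR NOT v12) — NOT v8 is true.
  22. (v8 OR NOT v10) — NOT v10 is true.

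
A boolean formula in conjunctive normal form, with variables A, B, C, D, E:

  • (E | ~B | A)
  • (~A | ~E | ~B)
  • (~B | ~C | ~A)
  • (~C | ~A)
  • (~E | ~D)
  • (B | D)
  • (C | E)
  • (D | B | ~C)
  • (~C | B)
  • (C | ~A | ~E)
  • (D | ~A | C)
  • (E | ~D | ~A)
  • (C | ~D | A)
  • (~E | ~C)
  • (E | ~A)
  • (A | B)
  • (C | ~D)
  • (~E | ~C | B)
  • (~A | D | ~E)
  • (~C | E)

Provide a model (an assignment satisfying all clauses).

A=F  B=T  C=F  D=F  E=T

Check each clause:
  1. (E | ~B | A) — E is true.
  2. (~A | ~E | ~B) — ~A is true.
  3. (~B | ~C | ~A) — ~C is true.
  4. (~C | ~A) — ~C is true.
  5. (~E | ~D) — ~D is true.
  6. (B | D) — B is true.
  7. (C | E) — E is true.
  8. (B | ~C | D) — B is true.
  9. (~C | B) — B is true.
  10. (C | ~E | ~A) — ~A is true.
  11. (~A | D | C) — ~A is true.
  12. (E | ~A | ~D) — ~D is true.
  13. (C | A | ~D) — ~D is true.
  14. (~E | ~C) — ~C is true.
  15. (E | ~A) — E is true.
  16. (A | B) — B is true.
  17. (~D | C) — ~D is true.
  18. (B | ~C | ~E) — B is true.
  19. (~A | D | ~E) — ~A is true.
  20. (~C | E) — E is true.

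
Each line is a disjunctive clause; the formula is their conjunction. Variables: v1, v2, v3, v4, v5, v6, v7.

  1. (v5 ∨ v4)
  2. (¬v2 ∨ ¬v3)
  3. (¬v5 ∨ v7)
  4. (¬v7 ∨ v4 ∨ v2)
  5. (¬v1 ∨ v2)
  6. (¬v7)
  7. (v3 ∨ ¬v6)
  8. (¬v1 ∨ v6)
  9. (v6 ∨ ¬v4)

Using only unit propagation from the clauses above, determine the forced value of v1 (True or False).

(¬v7) stands alone — v7 = False.
(¬v5 ∨ v7): since v7 = False, the clause reduces to (¬v5). v5 = False.
(v4 ∨ v5): since v5 = False, the clause reduces to (v4). v4 = True.
From (v6 ∨ ¬v4) and v4 = True: v6 = True.
(v3 ∨ ¬v6): since v6 = True, the clause reduces to (v3). v3 = True.
From (¬v2 ∨ ¬v3) and v3 = True: v2 = False.
From (v2 ∨ ¬v1) and v2 = False: v1 = False.

False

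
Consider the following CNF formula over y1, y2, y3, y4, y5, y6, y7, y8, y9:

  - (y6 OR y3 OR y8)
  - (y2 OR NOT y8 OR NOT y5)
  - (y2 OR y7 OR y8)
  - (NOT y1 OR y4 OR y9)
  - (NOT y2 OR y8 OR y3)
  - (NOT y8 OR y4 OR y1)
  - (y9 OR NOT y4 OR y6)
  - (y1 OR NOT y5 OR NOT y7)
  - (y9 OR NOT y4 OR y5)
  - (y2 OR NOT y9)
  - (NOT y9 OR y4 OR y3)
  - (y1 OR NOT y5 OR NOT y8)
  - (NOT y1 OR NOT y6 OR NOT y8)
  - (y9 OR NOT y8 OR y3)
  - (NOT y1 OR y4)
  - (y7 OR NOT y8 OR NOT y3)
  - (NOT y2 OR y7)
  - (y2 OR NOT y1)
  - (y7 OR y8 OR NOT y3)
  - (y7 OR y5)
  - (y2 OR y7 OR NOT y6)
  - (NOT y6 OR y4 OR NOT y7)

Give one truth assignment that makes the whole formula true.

Branch on y1: take y1 = True.
  then y4 is forced to True.
  then y2 is forced to True.
  then y7 is forced to True.
Branch on y3: take y3 = True.
Try y5 = False.
  then y9 is forced to True.
The remaining clauses are satisfied by y6 = False, y8 = True.
Every clause has at least one true literal under this assignment.

y1 = T, y2 = T, y3 = T, y4 = T, y5 = F, y6 = F, y7 = T, y8 = T, y9 = T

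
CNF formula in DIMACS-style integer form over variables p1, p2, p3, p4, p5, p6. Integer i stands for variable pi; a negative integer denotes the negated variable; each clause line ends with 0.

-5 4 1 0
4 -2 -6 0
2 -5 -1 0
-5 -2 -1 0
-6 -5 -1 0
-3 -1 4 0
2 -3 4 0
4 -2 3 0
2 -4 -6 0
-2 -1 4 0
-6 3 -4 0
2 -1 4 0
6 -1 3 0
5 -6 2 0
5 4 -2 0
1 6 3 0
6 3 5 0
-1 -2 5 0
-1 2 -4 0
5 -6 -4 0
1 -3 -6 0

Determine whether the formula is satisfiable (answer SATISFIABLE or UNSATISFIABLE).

Branch on p1: take p1 = False.
The remaining clauses are satisfied by p2 = True, p3 = True, p4 = True, p5 = True, p6 = False.
So p1 = F, p2 = T, p3 = T, p4 = T, p5 = T, p6 = F is a satisfying assignment.

SATISFIABLE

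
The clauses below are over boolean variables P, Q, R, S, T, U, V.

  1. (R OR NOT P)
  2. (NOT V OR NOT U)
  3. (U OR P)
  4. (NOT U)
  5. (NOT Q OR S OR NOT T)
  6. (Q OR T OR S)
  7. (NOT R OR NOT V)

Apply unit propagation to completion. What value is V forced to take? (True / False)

False

(NOT U) is a unit clause: U = False.
In (P OR U), U is now false; P must hold, so P = True.
In (R OR NOT P), NOT P is now false; R must hold, so R = True.
(NOT V OR NOT R) with R = True leaves only NOT V, so V = False.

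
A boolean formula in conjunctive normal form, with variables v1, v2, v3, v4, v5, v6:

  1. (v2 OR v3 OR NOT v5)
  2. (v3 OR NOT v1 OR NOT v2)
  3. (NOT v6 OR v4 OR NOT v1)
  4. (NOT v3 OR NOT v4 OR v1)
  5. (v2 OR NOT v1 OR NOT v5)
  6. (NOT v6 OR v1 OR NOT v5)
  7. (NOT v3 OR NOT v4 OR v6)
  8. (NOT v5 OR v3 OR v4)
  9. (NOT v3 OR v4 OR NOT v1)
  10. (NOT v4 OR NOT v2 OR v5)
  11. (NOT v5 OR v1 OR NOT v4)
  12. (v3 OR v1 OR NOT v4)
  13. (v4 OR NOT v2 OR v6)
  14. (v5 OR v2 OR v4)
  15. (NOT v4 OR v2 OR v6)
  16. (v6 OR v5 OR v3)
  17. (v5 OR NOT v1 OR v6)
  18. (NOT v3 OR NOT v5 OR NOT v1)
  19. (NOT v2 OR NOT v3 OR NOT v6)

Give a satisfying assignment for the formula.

Branch on v1: take v1 = True.
Branch on v2: take v2 = False.
  then v5 is forced to False.
  then v4 is forced to True.
  then v6 is forced to True.
v3 is now unconstrained; take v3 = True.
Every clause has at least one true literal under this assignment.

v1=T  v2=F  v3=T  v4=T  v5=F  v6=T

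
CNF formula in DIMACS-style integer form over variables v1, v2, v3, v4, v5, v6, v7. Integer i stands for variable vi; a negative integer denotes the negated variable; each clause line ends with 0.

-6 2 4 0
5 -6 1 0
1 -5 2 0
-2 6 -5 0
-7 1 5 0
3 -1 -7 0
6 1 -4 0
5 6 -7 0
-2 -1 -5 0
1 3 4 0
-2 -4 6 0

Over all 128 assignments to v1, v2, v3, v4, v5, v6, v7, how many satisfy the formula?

32

Split on v1, then v5.
  v1=1, v5=1: 9 of the 32 assignments to (v2,v3,v4,v6,v7) work.
  v1=1, v5=0: 15 of the 32 assignments to (v2,v3,v4,v6,v7) work.
  v1=0, v5=1: v7 free; 3 ways for (v2,v3,v4,v6) × 2^1 = 6.
  v1=0, v5=0: remaining (v2,v3,v4,v6,v7) ∈ {(0,1,0,0,0); (1,1,0,0,0)} — 2.
Total: 9 + 15 + 6 + 2 = 32.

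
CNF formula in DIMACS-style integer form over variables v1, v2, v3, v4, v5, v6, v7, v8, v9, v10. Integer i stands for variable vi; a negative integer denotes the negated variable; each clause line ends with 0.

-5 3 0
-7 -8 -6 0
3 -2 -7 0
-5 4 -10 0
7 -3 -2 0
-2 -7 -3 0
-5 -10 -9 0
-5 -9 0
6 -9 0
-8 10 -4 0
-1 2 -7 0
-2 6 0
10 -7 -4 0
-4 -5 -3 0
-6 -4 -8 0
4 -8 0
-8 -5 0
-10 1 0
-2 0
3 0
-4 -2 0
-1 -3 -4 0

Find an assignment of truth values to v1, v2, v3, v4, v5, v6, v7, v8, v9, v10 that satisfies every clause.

v1 = False, v2 = False, v3 = True, v4 = True, v5 = False, v6 = True, v7 = False, v8 = False, v9 = False, v10 = False

Check each clause:
  1. (!v5 || v3) — v3 is true.
  2. (!v7 || !v6 || !v8) — !v8 is true.
  3. (v3 || !v7 || !v2) — !v7 is true.
  4. (v4 || !v5 || !v10) — !v5 is true.
  5. (!v2 || !v3 || v7) — !v2 is true.
  6. (!v7 || !v2 || !v3) — !v7 is true.
  7. (!v5 || !v9 || !v10) — !v5 is true.
  8. (!v9 || !v5) — !v5 is true.
  9. (!v9 || v6) — v6 is true.
  10. (!v8 || v10 || !v4) — !v8 is true.
  11. (!v1 || !v7 || v2) — !v7 is true.
  12. (v6 || !v2) — v6 is true.
  13. (v10 || !v4 || !v7) — !v7 is true.
  14. (!v5 || !v4 || !v3) — !v5 is true.
  15. (!v8 || !v6 || !v4) — !v8 is true.
  16. (!v8 || v4) — !v8 is true.
  17. (!v5 || !v8) — !v8 is true.
  18. (!v10 || v1) — !v10 is true.
  19. (!v2) — !v2 is true.
  20. (v3) — v3 is true.
  21. (!v2 || !v4) — !v2 is true.
  22. (!v4 || !v3 || !v1) — !v1 is true.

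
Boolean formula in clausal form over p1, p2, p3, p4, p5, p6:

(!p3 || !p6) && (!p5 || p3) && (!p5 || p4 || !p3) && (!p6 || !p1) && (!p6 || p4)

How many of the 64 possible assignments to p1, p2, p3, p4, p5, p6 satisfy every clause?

Case analysis on p3 and p6:
  p3=T, p6=T: a clause becomes empty — 0.
  p3=T, p6=F: p1, p2 free; 3 ways for (p4,p5) × 2^2 = 12.
  p3=F, p6=T: remaining (p1,p2,p4,p5) ∈ {(F,F,T,F); (F,T,T,F)} — 2.
  p3=F, p6=F: forces p5=F; p1, p2, p4 free → 2^3 = 8.
Total: 0 + 12 + 2 + 8 = 22.

22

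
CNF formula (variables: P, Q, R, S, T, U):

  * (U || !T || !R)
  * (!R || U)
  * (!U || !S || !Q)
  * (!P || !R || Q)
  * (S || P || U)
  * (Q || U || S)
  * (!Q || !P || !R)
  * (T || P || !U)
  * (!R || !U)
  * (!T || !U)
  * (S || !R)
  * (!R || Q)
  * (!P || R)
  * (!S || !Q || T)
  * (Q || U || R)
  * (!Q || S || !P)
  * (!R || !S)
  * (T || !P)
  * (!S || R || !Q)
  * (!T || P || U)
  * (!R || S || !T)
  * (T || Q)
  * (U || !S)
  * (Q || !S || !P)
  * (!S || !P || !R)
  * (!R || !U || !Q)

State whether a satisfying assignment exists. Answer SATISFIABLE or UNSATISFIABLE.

R = True:
  propagation gives U=True; an empty clause results — contradiction.
R = False:
  U = True:
    propagation gives T=True; an empty clause results — contradiction.
  U = False:
    propagation gives S=True; an empty clause results — contradiction.
Every branch closes, so no satisfying assignment exists.

UNSATISFIABLE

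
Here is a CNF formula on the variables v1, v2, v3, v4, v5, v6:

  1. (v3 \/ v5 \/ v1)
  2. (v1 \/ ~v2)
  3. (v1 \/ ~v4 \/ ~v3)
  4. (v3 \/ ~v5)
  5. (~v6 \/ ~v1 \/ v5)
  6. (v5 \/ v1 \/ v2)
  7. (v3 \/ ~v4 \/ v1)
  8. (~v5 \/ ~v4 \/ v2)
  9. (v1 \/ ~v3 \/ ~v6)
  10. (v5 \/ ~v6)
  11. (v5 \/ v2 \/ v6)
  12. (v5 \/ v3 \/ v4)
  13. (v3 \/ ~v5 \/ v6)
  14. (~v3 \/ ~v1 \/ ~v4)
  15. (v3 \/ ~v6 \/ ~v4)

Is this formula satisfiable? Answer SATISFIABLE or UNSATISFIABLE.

Set v1 = True and propagate.
The remaining clauses are satisfied by v2 = True, v3 = False, v4 = True, v5 = False, v6 = False.
So v1=1, v2=1, v3=0, v4=1, v5=0, v6=0 is a satisfying assignment.

SATISFIABLE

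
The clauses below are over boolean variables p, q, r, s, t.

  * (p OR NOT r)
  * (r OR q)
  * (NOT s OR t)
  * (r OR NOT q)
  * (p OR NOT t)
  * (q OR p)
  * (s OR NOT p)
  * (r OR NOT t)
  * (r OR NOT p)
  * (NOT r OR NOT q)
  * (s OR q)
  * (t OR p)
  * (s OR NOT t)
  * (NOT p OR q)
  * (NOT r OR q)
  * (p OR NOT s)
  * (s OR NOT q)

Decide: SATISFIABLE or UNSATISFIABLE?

p = True:
  propagation gives s=True, t=True, r=True, q=False; an empty clause results — contradiction.
p = False:
  propagation gives r=False, q=True; an empty clause results — contradiction.
Every branch closes, so no satisfying assignment exists.

UNSATISFIABLE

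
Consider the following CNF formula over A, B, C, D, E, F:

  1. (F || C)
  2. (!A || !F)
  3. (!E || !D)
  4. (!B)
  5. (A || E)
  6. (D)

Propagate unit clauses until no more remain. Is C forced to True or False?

Unit clause (!B) sets B = False.
(D) is a unit clause: D = True.
(!E || !D): since D = True, the clause reduces to (!E). E = False.
In (E || A), E is now false; A must hold, so A = True.
(!A || !F) with A = True leaves only !F, so F = False.
In (C || F), F is now false; C must hold, so C = True.

True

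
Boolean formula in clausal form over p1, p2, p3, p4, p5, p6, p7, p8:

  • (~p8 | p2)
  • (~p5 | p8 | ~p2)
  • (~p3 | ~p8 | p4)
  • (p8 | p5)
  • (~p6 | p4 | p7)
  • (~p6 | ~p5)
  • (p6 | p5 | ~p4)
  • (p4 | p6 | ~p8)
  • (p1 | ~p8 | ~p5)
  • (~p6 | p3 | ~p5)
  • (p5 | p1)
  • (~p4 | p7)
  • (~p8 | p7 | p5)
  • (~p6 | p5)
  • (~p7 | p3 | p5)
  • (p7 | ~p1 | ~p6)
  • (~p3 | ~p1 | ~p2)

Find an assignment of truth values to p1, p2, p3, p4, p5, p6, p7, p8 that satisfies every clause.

p1 = 1, p2 = 0, p3 = 1, p4 = 0, p5 = 1, p6 = 0, p7 = 1, p8 = 0

Branch on p1: take p1 = True.
The remaining clauses are satisfied by p2 = False, p3 = True, p4 = False, p5 = True, p6 = False, p7 = True, p8 = False.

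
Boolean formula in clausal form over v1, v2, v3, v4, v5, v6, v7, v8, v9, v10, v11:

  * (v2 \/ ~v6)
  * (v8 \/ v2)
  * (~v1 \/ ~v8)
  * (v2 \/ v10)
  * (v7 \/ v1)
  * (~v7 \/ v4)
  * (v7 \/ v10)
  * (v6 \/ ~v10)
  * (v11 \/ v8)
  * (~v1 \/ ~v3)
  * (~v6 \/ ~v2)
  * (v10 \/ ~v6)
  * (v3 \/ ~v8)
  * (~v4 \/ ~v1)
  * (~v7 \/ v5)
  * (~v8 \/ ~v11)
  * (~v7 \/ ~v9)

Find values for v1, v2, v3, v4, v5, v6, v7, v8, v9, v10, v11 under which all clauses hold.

v1=False, v2=True, v3=True, v4=True, v5=True, v6=False, v7=True, v8=True, v9=False, v10=False, v11=False

Pure literal: v5 appears only positively; assign v5 = True.
Pure literal: v9 appears only negated; assign v9 = False.
Branch on v1: take v1 = False.
  then v7 is forced to True.
  then v4 is forced to True.
The remaining clauses are satisfied by v2 = True, v3 = True, v6 = False, v8 = True, v10 = False, v11 = False.
Check each clause:
  1. (~v6 \/ v2) — ~v6 is true.
  2. (v2 \/ v8) — v8 is true.
  3. (~v1 \/ ~v8) — ~v1 is true.
  4. (v2 \/ v10) — v2 is true.
  5. (v1 \/ v7) — v7 is true.
  6. (~v7 \/ v4) — v4 is true.
  7. (v10 \/ v7) — v7 is true.
  8. (v6 \/ ~v10) — ~v10 is true.
  9. (v8 \/ v11) — v8 is true.
  10. (~v3 \/ ~v1) — ~v1 is true.
  11. (~v2 \/ ~v6) — ~v6 is true.
  12. (~v6 \/ v10) — ~v6 is true.
  13. (~v8 \/ v3) — v3 is true.
  14. (~v1 \/ ~v4) — ~v1 is true.
  15. (~v7 \/ v5) — v5 is true.
  16. (~v8 \/ ~v11) — ~v11 is true.
  17. (~v9 \/ ~v7) — ~v9 is true.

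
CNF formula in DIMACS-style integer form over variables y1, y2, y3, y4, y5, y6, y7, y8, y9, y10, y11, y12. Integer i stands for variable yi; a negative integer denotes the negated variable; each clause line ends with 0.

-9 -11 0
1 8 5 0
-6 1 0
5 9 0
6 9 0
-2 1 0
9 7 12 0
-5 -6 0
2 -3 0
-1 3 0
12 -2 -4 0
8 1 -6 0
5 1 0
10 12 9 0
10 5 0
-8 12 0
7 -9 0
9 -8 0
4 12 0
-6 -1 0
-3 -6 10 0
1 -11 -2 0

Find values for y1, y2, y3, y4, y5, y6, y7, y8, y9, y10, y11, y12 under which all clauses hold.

y1=False  y2=False  y3=False  y4=False  y5=True  y6=False  y7=True  y8=True  y9=True  y10=False  y11=False  y12=True

Check each clause:
  1. {¬y11, ¬y9} — ¬y11 is true.
  2. {y1, y8, y5} — y8 is true.
  3. {¬y6, y1} — ¬y6 is true.
  4. {y5, y9} — y9 is true.
  5. {y9, y6} — y9 is true.
  6. {y1, ¬y2} — ¬y2 is true.
  7. {y7, y9, y12} — y9 is true.
  8. {¬y5, ¬y6} — ¬y6 is true.
  9. {¬y3, y2} — ¬y3 is true.
  10. {¬y1, y3} — ¬y1 is true.
  11. {y12, ¬y2, ¬y4} — ¬y4 is true.
  12. {y8, y1, ¬y6} — y8 is true.
  13. {y1, y5} — y5 is true.
  14. {y9, y10, y12} — y9 is true.
  15. {y5, y10} — y5 is true.
  16. {y12, ¬y8} — y12 is true.
  17. {¬y9, y7} — y7 is true.
  18. {¬y8, y9} — y9 is true.
  19. {y12, y4} — y12 is true.
  20. {¬y6, ¬y1} — ¬y6 is true.
  21. {y10, ¬y3, ¬y6} — ¬y6 is true.
  22. {¬y2, y1, ¬y11} — ¬y11 is true.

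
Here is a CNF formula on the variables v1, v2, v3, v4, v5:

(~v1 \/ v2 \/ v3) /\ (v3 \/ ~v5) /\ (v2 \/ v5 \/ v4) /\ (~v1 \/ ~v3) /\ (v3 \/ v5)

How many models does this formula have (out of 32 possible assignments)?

7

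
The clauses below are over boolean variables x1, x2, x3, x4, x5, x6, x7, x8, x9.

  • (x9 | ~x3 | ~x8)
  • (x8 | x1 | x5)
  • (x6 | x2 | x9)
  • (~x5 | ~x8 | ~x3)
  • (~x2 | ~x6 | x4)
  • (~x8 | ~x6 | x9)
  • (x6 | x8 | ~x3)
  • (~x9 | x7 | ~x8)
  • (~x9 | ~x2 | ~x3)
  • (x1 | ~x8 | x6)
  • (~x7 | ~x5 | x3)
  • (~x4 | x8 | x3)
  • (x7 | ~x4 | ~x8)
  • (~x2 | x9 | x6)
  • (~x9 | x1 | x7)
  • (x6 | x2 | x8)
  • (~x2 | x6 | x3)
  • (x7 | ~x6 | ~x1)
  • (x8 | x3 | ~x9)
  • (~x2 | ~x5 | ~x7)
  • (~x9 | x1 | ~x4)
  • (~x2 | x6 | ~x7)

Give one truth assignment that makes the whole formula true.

x1=1  x2=0  x3=1  x4=0  x5=0  x6=1  x7=1  x8=0  x9=0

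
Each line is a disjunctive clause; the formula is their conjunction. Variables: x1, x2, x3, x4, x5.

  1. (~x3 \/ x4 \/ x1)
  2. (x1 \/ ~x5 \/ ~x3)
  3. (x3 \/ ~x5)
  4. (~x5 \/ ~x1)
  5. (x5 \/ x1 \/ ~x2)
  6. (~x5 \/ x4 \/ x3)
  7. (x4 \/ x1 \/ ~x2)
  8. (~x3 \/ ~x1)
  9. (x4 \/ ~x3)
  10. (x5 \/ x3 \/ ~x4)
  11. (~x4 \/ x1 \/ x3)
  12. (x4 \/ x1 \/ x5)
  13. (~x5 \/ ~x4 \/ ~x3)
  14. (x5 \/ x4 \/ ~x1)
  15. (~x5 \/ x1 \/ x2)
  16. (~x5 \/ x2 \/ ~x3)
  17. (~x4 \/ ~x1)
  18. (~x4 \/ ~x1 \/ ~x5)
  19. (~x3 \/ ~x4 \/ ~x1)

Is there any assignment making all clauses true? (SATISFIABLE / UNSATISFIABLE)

Set x1 = False and propagate.
Branch on x2: take x2 = False.
  then x5 is forced to False.
  then x4 is forced to True.
  then x3 is forced to True.
So x1=False, x2=False, x3=True, x4=True, x5=False is a satisfying assignment.

SATISFIABLE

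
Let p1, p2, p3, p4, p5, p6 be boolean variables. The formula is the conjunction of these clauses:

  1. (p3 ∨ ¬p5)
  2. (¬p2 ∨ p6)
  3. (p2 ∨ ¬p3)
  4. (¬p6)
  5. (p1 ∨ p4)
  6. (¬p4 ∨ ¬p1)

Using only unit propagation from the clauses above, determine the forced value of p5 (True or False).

False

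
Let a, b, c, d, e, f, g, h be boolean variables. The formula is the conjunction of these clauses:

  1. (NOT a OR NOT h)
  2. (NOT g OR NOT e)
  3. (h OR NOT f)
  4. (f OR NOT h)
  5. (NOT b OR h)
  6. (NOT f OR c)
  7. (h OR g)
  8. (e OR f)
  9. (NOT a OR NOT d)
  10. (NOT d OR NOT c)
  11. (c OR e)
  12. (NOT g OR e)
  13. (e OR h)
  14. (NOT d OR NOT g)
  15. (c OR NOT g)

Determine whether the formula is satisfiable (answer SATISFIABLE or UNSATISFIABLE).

SATISFIABLE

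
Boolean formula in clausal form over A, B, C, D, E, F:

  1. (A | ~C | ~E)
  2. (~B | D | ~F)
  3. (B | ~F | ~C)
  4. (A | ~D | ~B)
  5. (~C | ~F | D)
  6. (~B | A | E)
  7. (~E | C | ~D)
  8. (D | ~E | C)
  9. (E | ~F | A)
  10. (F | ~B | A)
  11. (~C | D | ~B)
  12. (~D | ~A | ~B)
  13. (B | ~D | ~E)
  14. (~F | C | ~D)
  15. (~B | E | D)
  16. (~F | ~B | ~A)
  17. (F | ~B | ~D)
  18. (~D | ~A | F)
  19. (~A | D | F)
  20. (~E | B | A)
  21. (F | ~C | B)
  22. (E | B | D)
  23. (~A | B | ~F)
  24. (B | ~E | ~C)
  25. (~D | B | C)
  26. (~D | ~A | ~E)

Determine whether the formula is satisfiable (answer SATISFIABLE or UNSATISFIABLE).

UNSATISFIABLE

B = True:
  D = True:
    propagation gives A=True; an empty clause results — contradiction.
  D = False:
    propagation gives F=False, A=True; an empty clause results — contradiction.
B = False:
  D = True:
    propagation gives E=False, C=True, F=False; an empty clause results — contradiction.
  D = False:
    propagation gives E=True, C=True; an empty clause results — contradiction.
Every branch closes, so no satisfying assignment exists.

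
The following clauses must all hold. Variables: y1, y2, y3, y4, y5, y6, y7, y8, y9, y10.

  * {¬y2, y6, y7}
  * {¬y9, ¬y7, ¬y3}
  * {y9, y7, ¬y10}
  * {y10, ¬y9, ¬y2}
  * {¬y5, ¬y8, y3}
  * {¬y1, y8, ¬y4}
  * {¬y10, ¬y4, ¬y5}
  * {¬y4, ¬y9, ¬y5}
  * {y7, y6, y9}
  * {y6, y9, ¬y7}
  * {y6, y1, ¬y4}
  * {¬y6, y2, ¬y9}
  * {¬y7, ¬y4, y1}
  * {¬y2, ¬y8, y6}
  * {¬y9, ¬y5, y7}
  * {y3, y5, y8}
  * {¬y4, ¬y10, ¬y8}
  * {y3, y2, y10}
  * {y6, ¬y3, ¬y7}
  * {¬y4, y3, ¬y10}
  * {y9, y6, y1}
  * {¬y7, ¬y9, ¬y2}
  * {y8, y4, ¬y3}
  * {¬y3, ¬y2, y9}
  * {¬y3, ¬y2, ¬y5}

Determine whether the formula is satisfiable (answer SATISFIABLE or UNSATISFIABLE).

SATISFIABLE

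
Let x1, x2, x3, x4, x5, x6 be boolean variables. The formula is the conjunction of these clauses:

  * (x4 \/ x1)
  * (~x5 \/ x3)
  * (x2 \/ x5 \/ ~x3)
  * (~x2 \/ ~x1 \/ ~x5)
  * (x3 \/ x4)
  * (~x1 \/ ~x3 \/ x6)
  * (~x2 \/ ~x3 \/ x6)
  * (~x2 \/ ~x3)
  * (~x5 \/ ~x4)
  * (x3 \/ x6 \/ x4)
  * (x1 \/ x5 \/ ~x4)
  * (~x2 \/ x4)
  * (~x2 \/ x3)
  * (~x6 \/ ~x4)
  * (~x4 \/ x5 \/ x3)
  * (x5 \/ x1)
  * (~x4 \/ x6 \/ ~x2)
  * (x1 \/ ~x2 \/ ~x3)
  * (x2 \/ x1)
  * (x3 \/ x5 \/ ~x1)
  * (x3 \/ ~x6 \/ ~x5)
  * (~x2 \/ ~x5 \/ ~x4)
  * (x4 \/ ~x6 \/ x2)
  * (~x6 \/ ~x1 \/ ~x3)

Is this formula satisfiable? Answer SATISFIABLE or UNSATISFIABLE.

UNSATISFIABLE

x3 = True:
  propagation gives x2=False, x5=True, x4=False, x1=True; an empty clause results — contradiction.
x3 = False:
  propagation gives x5=False, x4=True; an empty clause results — contradiction.
Every branch closes, so no satisfying assignment exists.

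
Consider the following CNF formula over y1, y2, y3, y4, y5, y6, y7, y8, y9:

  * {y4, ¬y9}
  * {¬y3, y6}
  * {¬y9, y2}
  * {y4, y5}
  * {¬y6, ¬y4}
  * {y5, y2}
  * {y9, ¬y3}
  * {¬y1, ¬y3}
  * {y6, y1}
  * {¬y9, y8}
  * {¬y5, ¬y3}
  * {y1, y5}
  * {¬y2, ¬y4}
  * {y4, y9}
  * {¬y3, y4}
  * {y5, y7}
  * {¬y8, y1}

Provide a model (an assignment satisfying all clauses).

y1=T, y2=F, y3=F, y4=T, y5=T, y6=F, y7=F, y8=T, y9=F

Check each clause:
  1. {y4, ¬y9} — y4 is true.
  2. {y6, ¬y3} — ¬y3 is true.
  3. {¬y9, y2} — ¬y9 is true.
  4. {y4, y5} — y4 is true.
  5. {¬y6, ¬y4} — ¬y6 is true.
  6. {y5, y2} — y5 is true.
  7. {¬y3, y9} — ¬y3 is true.
  8. {¬y1, ¬y3} — ¬y3 is true.
  9. {y1, y6} — y1 is true.
  10. {y8, ¬y9} — y8 is true.
  11. {¬y3, ¬y5} — ¬y3 is true.
  12. {y5, y1} — y1 is true.
  13. {¬y2, ¬y4} — ¬y2 is true.
  14. {y9, y4} — y4 is true.
  15. {y4, ¬y3} — y4 is true.
  16. {y7, y5} — y5 is true.
  17. {y1, ¬y8} — y1 is true.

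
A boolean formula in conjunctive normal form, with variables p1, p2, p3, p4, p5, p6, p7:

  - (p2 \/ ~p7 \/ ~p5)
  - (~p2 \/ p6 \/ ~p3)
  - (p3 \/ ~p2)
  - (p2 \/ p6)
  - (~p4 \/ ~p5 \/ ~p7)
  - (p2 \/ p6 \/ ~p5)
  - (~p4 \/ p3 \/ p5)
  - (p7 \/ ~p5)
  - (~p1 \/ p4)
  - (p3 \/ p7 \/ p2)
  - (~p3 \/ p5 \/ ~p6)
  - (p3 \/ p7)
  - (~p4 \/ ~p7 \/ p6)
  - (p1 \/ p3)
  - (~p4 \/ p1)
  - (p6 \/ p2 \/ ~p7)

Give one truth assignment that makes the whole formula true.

Branch on p1: take p1 = False.
  then p3 is forced to True.
  then p4 is forced to False.
Try p2 = True.
  then p6 is forced to True.
  then p5 is forced to True.
  then p7 is forced to True.
Every clause has at least one true literal under this assignment.

p1 = F, p2 = T, p3 = T, p4 = F, p5 = T, p6 = T, p7 = T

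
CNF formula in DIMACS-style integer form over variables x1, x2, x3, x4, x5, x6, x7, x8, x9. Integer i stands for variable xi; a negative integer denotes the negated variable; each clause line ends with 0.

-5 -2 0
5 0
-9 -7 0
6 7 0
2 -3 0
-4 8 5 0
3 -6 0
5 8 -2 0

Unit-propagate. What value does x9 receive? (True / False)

False

Unit clause (x5) sets x5 = True.
From (~x5 | ~x2) and x5 = True: x2 = False.
In (~x3 | x2), x2 is now false; ~x3 must hold, so x3 = False.
From (x3 | ~x6) and x3 = False: x6 = False.
(x6 | x7): since x6 = False, the clause reduces to (x7). x7 = True.
From (~x9 | ~x7) and x7 = True: x9 = False.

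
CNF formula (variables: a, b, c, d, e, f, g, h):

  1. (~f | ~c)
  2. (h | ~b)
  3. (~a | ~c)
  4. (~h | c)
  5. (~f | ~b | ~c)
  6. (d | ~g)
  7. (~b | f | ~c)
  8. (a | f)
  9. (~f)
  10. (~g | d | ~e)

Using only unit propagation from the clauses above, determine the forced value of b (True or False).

(~f) is a unit clause: f = False.
(a | f) with f = False leaves only a, so a = True.
In (~c | ~a), ~a is now false; ~c must hold, so c = False.
(c | ~h): since c = False, the clause reduces to (~h). h = False.
(~b | h): since h = False, the clause reduces to (~b). b = False.

False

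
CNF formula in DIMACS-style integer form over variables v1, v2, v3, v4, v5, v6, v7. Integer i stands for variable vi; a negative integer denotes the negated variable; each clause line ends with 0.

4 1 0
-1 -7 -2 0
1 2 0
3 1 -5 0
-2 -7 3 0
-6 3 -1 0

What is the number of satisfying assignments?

Case analysis on v1 and v2:
  v1=T, v2=T: v4, v5 free; 3 ways for (v3,v6,v7) × 2^2 = 12.
  v1=T, v2=F: v4, v5, v7 free; 3 ways for (v3,v6) × 2^3 = 24.
  v1=F, v2=T: v6 free; 5 ways for (v3,v4,v5,v7) × 2^1 = 10.
  v1=F, v2=F: a clause becomes empty — 0.
Total: 12 + 24 + 10 + 0 = 46.

46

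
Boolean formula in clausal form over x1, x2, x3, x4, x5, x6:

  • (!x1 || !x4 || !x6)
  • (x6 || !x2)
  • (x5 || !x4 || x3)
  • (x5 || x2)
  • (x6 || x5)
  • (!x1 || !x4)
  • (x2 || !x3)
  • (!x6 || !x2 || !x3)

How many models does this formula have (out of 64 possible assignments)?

Case analysis on x2 and x6:
  x2=T, x6=T: 5 of the 16 assignments to (x1,x3,x4,x5) work.
  x2=T, x6=F: a clause becomes empty — 0.
  x2=F, x6=T: remaining (x1,x3,x4,x5) ∈ {(F,F,F,T); (F,F,T,T); (T,F,F,T)} — 3.
  x2=F, x6=F: remaining (x1,x3,x4,x5) ∈ {(F,F,F,T); (F,F,T,T); (T,F,F,T)} — 3.
Total: 5 + 0 + 3 + 3 = 11.

11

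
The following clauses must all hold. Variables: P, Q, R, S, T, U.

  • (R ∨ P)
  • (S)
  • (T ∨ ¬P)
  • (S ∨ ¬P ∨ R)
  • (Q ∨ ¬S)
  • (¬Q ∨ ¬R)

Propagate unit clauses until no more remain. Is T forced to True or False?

Unit clause (S) sets S = True.
From (Q ∨ ¬S) and S = True: Q = True.
(¬R ∨ ¬Q) with Q = True leaves only ¬R, so R = False.
(R ∨ P) with R = False leaves only P, so P = True.
(¬P ∨ T) with P = True leaves only T, so T = True.

True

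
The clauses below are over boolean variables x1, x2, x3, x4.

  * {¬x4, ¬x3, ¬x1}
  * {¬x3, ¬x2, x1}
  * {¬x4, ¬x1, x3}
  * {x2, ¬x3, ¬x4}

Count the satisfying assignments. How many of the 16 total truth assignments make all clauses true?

Case analysis on x3 and x1:
  x3=1, x1=1: remaining (x2,x4) ∈ {(0,0); (1,0)} — 2.
  x3=1, x1=0: remaining (x2,x4) ∈ {(0,0)} — 1.
  x3=0, x1=1: remaining (x2,x4) ∈ {(0,0); (1,0)} — 2.
  x3=0, x1=0: remaining (x2,x4) ∈ {(0,0); (0,1); (1,0); (1,1)} — 4.
Total: 2 + 1 + 2 + 4 = 9.

9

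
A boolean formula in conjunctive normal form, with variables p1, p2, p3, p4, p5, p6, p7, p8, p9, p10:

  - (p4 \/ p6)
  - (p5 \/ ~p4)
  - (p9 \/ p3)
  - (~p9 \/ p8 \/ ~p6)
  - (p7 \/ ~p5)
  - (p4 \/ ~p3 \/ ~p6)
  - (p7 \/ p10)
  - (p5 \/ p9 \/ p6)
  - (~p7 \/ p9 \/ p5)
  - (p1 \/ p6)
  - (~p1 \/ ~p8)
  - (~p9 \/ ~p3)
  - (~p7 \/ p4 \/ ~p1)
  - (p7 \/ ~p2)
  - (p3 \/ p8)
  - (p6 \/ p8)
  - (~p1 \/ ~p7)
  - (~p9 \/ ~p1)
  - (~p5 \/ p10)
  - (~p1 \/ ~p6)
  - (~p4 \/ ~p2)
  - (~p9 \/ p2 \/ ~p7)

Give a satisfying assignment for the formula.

Pure literal: p10 appears only positively; assign p10 = True.
Branch on p1: take p1 = False.
  then p6 is forced to True.
Try p2 = False.
The remaining clauses are satisfied by p3 = True, p4 = True, p5 = True, p7 = True, p8 = False, p9 = False.

p1 = F, p2 = F, p3 = T, p4 = T, p5 = T, p6 = T, p7 = T, p8 = F, p9 = F, p10 = T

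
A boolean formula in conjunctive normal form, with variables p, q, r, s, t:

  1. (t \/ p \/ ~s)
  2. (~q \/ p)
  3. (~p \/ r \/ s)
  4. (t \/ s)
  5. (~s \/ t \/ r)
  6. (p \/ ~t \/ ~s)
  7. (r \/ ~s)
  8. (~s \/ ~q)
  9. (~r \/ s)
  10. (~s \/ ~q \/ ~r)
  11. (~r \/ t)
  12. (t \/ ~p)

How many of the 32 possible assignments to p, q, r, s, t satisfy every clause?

2

Satisfying assignments:
  p=F q=F r=F s=F t=T
  p=T q=F r=T s=T t=T
That's 2 in total.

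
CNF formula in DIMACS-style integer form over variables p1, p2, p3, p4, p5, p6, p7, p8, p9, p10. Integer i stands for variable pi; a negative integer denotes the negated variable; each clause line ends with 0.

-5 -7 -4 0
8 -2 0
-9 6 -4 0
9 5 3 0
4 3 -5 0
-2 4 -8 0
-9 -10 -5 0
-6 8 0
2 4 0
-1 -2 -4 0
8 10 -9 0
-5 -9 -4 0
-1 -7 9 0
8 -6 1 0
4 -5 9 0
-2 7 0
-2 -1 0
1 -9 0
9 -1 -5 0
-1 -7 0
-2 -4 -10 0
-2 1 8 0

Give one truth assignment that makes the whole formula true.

p1=1, p2=0, p3=1, p4=1, p5=0, p6=0, p7=0, p8=0, p9=0, p10=1

p3 occurs only positively in the remaining clauses — set p3 = True.
Branch on p1: take p1 = True.
  then p2 is forced to False.
  then p4 is forced to True.
  then p7 is forced to False.
The remaining clauses are satisfied by p5 = False, p6 = False, p8 = False, p9 = False, p10 = True.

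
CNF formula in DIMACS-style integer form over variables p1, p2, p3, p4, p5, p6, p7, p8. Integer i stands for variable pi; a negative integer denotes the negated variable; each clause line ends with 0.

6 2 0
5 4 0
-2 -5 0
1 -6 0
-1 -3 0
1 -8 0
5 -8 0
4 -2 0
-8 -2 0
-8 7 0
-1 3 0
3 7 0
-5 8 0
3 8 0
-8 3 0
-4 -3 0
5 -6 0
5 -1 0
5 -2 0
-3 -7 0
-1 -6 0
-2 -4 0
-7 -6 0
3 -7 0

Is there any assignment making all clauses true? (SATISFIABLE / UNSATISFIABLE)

UNSATISFIABLE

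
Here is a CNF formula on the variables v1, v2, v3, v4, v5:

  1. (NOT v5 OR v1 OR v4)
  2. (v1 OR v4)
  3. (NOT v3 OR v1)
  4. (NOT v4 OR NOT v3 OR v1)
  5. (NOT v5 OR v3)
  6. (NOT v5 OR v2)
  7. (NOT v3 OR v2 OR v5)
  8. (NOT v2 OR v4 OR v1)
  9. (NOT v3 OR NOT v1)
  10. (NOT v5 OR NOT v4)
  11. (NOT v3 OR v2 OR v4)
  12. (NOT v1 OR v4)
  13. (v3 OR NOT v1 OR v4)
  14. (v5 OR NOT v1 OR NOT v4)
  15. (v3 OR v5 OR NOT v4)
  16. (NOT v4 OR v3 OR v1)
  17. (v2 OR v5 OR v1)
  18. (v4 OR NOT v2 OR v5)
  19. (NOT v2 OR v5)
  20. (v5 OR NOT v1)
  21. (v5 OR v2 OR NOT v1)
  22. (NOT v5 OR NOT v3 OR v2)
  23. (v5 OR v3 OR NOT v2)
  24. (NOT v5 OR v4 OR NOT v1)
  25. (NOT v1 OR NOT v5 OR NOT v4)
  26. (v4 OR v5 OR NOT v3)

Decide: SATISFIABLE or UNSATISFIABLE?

UNSATISFIABLE

v5 = True:
  propagation gives v3=True, v1=True; an empty clause results — contradiction.
v5 = False:
  propagation gives v2=False, v3=False, v4=False, v1=True; an empty clause results — contradiction.
Every branch closes, so no satisfying assignment exists.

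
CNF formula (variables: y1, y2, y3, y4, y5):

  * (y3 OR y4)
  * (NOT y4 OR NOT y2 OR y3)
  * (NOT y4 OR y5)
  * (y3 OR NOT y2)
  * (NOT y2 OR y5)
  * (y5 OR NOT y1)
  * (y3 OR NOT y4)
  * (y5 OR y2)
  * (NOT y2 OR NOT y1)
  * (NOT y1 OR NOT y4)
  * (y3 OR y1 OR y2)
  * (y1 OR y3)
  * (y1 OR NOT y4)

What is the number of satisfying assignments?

The models are:
  y1=0 y2=0 y3=1 y4=0 y5=1
  y1=0 y2=1 y3=1 y4=0 y5=1
  y1=1 y2=0 y3=1 y4=0 y5=1
That's 3 in total.

3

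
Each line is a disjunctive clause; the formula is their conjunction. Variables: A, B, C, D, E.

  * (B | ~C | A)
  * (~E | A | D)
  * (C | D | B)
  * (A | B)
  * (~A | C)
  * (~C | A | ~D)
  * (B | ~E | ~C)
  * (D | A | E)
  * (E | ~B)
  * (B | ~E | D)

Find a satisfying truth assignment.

A=T, B=T, C=T, D=F, E=T

Branch on A: take A = True.
  then C is forced to True.
For the remaining variables, B = True, D = False, E = True works.
Check each clause:
  1. (~C | B | A) — A is true.
  2. (D | ~E | A) — A is true.
  3. (C | B | D) — B is true.
  4. (B | A) — A is true.
  5. (~A | C) — C is true.
  6. (A | ~D | ~C) — A is true.
  7. (~C | B | ~E) — B is true.
  8. (D | E | A) — A is true.
  9. (E | ~B) — E is true.
  10. (~E | B | D) — B is true.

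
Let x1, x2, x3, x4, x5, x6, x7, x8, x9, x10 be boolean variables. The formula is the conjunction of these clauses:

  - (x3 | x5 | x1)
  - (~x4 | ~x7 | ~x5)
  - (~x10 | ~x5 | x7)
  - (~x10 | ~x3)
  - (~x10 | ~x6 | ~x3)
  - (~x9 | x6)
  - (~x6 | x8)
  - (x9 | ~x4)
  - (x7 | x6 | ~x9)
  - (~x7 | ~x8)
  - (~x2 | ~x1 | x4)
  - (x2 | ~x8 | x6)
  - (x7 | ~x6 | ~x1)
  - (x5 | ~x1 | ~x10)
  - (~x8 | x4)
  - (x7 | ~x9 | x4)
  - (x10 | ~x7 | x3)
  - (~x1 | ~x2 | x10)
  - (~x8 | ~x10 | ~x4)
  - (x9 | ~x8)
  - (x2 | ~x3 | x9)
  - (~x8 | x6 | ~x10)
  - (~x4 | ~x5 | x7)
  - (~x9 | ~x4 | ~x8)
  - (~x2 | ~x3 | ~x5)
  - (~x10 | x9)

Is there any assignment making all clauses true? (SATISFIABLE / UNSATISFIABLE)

SATISFIABLE

Try x1 = False.
Branch on x2: take x2 = False.
Branch on x3: take x3 = False.
  then x5 is forced to True.
For the remaining variables, x4 = False, x6 = False, x7 = False, x8 = False, x9 = False, x10 = False works.
So x1=False  x2=False  x3=False  x4=False  x5=True  x6=False  x7=False  x8=False  x9=False  x10=False is a satisfying assignment.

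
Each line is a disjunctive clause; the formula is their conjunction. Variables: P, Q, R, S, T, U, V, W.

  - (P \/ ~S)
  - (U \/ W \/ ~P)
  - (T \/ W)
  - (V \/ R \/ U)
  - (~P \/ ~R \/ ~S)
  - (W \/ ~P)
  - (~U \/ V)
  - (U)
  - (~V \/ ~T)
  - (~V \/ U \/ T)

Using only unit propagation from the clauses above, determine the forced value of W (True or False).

True

(U) is a unit clause: U = True.
(V \/ ~U): since U = True, the clause reduces to (V). V = True.
(~T \/ ~V) with V = True leaves only ~T, so T = False.
(T \/ W): since T = False, the clause reduces to (W). W = True.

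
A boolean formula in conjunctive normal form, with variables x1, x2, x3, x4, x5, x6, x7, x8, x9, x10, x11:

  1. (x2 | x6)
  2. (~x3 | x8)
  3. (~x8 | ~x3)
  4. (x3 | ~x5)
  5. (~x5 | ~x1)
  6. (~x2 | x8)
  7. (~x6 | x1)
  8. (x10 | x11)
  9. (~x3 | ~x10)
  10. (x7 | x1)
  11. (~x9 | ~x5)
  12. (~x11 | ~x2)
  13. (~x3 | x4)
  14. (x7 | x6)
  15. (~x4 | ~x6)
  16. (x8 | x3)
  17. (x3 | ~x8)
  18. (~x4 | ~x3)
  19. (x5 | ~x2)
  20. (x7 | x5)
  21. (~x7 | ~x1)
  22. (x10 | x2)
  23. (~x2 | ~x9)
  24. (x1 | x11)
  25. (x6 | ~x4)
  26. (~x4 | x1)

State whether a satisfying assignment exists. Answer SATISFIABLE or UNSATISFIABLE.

x3 = True:
  propagation gives x8=True; an empty clause results — contradiction.
x3 = False:
  propagation gives x5=False, x8=True; an empty clause results — contradiction.
Every branch closes, so no satisfying assignment exists.

UNSATISFIABLE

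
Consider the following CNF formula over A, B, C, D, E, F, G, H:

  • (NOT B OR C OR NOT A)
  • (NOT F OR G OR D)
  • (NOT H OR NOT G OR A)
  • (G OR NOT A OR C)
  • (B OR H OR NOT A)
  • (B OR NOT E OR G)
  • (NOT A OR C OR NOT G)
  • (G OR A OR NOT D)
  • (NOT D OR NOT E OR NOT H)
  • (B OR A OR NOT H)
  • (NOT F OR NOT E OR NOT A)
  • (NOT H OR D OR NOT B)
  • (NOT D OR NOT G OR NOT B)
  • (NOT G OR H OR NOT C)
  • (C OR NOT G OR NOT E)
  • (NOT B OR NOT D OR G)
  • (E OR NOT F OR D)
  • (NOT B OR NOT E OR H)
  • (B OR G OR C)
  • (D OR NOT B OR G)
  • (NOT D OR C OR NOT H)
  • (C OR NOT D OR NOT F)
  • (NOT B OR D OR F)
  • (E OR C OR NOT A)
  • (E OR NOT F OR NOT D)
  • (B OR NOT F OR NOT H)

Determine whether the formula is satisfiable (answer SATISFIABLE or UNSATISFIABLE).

SATISFIABLE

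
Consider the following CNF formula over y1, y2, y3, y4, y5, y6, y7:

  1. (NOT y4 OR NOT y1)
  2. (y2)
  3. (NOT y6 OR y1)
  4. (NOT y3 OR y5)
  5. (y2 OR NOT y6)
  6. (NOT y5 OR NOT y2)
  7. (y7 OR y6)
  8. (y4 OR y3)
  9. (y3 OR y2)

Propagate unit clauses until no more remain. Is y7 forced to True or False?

True

(y2) stands alone — y2 = True.
In (NOT y2 OR NOT y5), NOT y2 is now false; NOT y5 must hold, so y5 = False.
From (y5 OR NOT y3) and y5 = False: y3 = False.
(y4 OR y3): since y3 = False, the clause reduces to (y4). y4 = True.
In (NOT y1 OR NOT y4), NOT y4 is now false; NOT y1 must hold, so y1 = False.
(y1 OR NOT y6) with y1 = False leaves only NOT y6, so y6 = False.
From (y7 OR y6) and y6 = False: y7 = True.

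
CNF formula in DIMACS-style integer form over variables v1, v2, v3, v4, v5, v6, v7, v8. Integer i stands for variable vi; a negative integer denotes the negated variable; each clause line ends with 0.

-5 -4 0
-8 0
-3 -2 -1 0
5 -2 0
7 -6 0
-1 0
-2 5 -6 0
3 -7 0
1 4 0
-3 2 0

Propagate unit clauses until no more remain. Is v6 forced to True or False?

(NOT v8) is a unit clause: v8 = False.
(NOT v1) is a unit clause: v1 = False.
(v4 OR v1) with v1 = False leaves only v4, so v4 = True.
In (NOT v4 OR NOT v5), NOT v4 is now false; NOT v5 must hold, so v5 = False.
From (NOT v2 OR v5) and v5 = False: v2 = False.
(v2 OR NOT v3) with v2 = False leaves only NOT v3, so v3 = False.
(NOT v7 OR v3): since v3 = False, the clause reduces to (NOT v7). v7 = False.
In (v7 OR NOT v6), v7 is now false; NOT v6 must hold, so v6 = False.

False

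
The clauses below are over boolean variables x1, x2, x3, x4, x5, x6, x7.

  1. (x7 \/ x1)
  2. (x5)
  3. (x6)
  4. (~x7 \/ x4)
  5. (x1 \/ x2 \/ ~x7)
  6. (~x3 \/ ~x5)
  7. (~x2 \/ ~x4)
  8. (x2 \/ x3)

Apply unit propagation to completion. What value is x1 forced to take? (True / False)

True

(x5) stands alone — x5 = True.
(x6) stands alone — x6 = True.
(~x5 \/ ~x3) with x5 = True leaves only ~x3, so x3 = False.
In (x3 \/ x2), x3 is now false; x2 must hold, so x2 = True.
(~x2 \/ ~x4) with x2 = True leaves only ~x4, so x4 = False.
From (~x7 \/ x4) and x4 = False: x7 = False.
(x1 \/ x7): since x7 = False, the clause reduces to (x1). x1 = True.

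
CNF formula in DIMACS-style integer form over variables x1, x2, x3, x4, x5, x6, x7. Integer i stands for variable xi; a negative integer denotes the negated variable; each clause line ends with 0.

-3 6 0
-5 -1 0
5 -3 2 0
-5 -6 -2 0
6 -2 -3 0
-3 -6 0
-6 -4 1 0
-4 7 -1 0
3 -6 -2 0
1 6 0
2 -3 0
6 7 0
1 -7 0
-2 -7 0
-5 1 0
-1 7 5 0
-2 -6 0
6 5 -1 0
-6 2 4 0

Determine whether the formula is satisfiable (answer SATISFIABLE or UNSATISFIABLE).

SATISFIABLE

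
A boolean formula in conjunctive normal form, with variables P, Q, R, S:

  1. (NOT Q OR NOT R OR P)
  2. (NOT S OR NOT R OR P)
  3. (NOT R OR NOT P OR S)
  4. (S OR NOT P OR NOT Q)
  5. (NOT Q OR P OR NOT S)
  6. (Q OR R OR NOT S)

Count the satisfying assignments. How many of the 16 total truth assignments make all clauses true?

Satisfying assignments:
  P=F Q=F R=F S=F
  P=F Q=F R=T S=F
  P=F Q=T R=F S=F
  P=T Q=F R=F S=F
  P=T Q=F R=T S=T
  P=T Q=T R=F S=T
  P=T Q=T R=T S=T
That's 7 in total.

7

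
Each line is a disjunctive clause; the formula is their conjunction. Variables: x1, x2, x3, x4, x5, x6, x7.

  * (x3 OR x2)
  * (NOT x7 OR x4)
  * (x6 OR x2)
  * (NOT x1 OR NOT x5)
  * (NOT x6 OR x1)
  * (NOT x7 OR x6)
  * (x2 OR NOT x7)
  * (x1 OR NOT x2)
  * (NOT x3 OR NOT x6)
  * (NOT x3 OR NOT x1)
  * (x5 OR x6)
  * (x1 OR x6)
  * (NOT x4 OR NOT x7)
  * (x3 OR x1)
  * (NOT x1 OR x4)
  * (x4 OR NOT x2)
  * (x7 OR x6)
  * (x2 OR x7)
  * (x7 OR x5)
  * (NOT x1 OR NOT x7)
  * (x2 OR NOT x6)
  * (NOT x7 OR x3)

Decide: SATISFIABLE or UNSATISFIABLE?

UNSATISFIABLE

x7 = True:
  propagation gives x4=True; an empty clause results — contradiction.
x7 = False:
  propagation gives x6=True, x1=True, x5=False; an empty clause results — contradiction.
Every branch closes, so no satisfying assignment exists.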